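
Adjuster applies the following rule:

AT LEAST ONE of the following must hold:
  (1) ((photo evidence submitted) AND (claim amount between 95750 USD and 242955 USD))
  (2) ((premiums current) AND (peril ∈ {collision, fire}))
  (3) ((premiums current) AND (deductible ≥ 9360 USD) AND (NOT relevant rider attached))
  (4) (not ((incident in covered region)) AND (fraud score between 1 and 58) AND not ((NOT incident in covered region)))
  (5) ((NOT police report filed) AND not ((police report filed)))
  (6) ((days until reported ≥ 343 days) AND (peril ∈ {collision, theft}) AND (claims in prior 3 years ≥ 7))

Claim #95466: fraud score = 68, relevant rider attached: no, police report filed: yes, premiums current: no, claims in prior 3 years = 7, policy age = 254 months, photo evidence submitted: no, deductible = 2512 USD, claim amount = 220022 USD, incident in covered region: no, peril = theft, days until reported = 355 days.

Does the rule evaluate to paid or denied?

Atomic conditions:
  photo evidence submitted: no → false
  claim amount between 95750 USD and 242955 USD: 220022 in [95750, 242955] is true
  premiums current: no → false
  peril ∈ {collision, fire}: theft is not in the set → false
  deductible ≥ 9360 USD: 2512 ≥ 9360 is false
  NOT relevant rider attached: no → true
  incident in covered region: no → false
  fraud score between 1 and 58: 68 in [1, 58] is false
  NOT incident in covered region: no → true
  NOT police report filed: yes → false
  police report filed: yes → true
  days until reported ≥ 343 days: 355 ≥ 343 is true
  peril ∈ {collision, theft}: theft is in the set → true
  claims in prior 3 years ≥ 7: 7 ≥ 7 is true
Combine:
[1] false AND true = false
[2] false AND false = false
[3] false AND false AND true = false
[4.1] NOT false = true
[4.3] NOT true = false
[4] true AND false AND false = false
[5.2] NOT true = false
[5] false AND false = false
[6] true AND true AND true = true
[root] false OR false OR false OR false OR false OR true = true
Overall: true → paid

Paid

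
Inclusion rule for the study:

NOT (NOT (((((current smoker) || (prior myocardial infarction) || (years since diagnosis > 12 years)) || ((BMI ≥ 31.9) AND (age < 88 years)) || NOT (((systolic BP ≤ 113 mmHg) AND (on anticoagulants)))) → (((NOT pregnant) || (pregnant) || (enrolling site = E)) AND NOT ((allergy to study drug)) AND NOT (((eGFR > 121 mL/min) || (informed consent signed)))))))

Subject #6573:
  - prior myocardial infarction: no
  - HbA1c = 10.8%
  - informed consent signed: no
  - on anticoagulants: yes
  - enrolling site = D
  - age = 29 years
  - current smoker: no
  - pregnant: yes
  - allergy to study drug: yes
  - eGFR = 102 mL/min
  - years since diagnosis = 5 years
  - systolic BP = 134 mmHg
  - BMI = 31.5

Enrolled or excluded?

Excluded

Atomic conditions:
  current smoker: no → false
  prior myocardial infarction: no → false
  years since diagnosis > 12 years: 5 > 12 is false
  BMI ≥ 31.9: 31.5 ≥ 31.9 is false
  age < 88 years: 29 < 88 is true
  systolic BP ≤ 113 mmHg: 134 ≤ 113 is false
  on anticoagulants: yes → true
  NOT pregnant: yes → false
  pregnant: yes → true
  enrolling site = E: D == E is false
  allergy to study drug: yes → true
  eGFR > 121 mL/min: 102 > 121 is false
  informed consent signed: no → false
Combine:
[1.1.1.1] false OR false OR false = false
[1.1.1.2] false AND true = false
[1.1.1.3.1] false AND true = false
[1.1.1.3] NOT false = true
[1.1.1] false OR false OR true = true
[1.1.2.1] false OR true OR false = true
[1.1.2.2] NOT true = false
[1.1.2.3.1] false OR false = false
[1.1.2.3] NOT false = true
[1.1.2] true AND false AND true = false
[1.1] true → false = false
[1] NOT false = true
[root] NOT true = false
Overall: false → excluded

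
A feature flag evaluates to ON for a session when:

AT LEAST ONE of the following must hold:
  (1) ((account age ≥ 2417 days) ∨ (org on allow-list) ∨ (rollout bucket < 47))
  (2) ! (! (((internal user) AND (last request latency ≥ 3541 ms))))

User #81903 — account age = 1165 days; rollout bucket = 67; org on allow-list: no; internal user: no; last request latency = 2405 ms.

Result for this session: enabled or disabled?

Atomic conditions:
  account age ≥ 2417 days: 1165 ≥ 2417 is false
  org on allow-list: no → false
  rollout bucket < 47: 67 < 47 is false
  internal user: no → false
  last request latency ≥ 3541 ms: 2405 ≥ 3541 is false
Combine:
[1] false OR false OR false = false
[2.1.1] false AND false = false
[2.1] NOT false = true
[2] NOT true = false
[root] false OR false = false
Overall: false → disabled

Disabled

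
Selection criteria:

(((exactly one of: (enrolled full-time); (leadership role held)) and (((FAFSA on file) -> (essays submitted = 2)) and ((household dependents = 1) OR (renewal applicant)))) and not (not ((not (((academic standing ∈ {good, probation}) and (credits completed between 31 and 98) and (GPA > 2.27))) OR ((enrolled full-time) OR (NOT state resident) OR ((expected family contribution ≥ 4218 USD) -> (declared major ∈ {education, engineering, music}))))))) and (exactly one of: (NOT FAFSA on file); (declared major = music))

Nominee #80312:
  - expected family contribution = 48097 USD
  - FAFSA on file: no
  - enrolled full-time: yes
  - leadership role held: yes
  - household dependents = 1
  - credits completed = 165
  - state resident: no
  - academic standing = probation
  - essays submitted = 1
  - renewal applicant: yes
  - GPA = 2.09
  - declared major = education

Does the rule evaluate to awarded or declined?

Declined

Atomic conditions:
  enrolled full-time: yes → true
  leadership role held: yes → true
  FAFSA on file: no → false
  essays submitted = 2: 1 == 2 is false
  household dependents = 1: 1 == 1 is true
  renewal applicant: yes → true
  academic standing ∈ {good, probation}: probation is in the set → true
  credits completed between 31 and 98: 165 in [31, 98] is false
  GPA > 2.27: 2.09 > 2.27 is false
  NOT state resident: no → true
  expected family contribution ≥ 4218 USD: 48097 ≥ 4218 is true
  declared major ∈ {education, engineering, music}: education is in the set → true
  NOT FAFSA on file: no → true
  declared major = music: education == music is false
Combine:
[1.1.1] exactly-one(true, true) = false
[1.1.2.1] false → false (antecedent false ⇒ implication holds) = true
[1.1.2.2] true OR true = true
[1.1.2] true AND true = true
[1.1] false AND true = false
[1.2.1.1.1.1] true AND false AND false = false
[1.2.1.1.1] NOT false = true
[1.2.1.1.2.3] true → true = true
[1.2.1.1.2] true OR true OR true = true
[1.2.1.1] true OR true = true
[1.2.1] NOT true = false
[1.2] NOT false = true
[1] false AND true = false
[2] exactly-one(true, false) = true
[root] false AND true = false
Overall: false → declined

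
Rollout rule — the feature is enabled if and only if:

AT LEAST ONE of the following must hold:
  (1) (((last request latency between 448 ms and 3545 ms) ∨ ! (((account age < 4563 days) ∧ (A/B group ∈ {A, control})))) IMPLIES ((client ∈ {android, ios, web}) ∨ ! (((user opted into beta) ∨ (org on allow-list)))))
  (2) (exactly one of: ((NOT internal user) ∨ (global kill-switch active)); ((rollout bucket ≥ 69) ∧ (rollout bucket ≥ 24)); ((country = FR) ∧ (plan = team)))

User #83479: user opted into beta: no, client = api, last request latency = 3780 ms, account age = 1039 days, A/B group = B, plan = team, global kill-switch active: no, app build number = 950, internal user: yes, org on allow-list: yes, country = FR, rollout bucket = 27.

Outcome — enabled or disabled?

Enabled

Atomic conditions:
  last request latency between 448 ms and 3545 ms: 3780 in [448, 3545] is false
  account age < 4563 days: 1039 < 4563 is true
  A/B group ∈ {A, control}: B is not in the set → false
  client ∈ {android, ios, web}: api is not in the set → false
  user opted into beta: no → false
  org on allow-list: yes → true
  NOT internal user: yes → false
  global kill-switch active: no → false
  rollout bucket ≥ 69: 27 ≥ 69 is false
  rollout bucket ≥ 24: 27 ≥ 24 is true
  country = FR: FR == FR is true
  plan = team: team == team is true
Combine:
[1.1.2.1] true AND false = false
[1.1.2] NOT false = true
[1.1] false OR true = true
[1.2.2.1] false OR true = true
[1.2.2] NOT true = false
[1.2] false OR false = false
[1] true → false = false
[2.1] false OR false = false
[2.2] false AND true = false
[2.3] true AND true = true
[2] exactly-one(false, false, true) = true
[root] false OR true = true
Overall: true → enabled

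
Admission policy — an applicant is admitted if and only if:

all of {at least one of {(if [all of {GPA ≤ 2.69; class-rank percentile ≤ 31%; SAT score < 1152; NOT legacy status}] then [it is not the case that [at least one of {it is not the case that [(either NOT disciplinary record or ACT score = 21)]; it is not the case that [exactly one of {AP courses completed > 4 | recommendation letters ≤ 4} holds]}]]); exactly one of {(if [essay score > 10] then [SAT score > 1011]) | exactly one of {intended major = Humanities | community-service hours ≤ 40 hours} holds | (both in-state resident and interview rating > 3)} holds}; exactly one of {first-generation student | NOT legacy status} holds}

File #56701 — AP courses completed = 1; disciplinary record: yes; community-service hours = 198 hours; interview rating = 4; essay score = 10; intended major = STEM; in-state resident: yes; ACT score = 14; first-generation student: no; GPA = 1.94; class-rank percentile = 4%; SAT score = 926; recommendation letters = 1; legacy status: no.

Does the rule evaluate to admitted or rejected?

Atomic conditions:
  GPA ≤ 2.69: 1.94 ≤ 2.69 is true
  class-rank percentile ≤ 31%: 4 ≤ 31 is true
  SAT score < 1152: 926 < 1152 is true
  NOT legacy status: no → true
  NOT disciplinary record: yes → false
  ACT score = 21: 14 == 21 is false
  AP courses completed > 4: 1 > 4 is false
  recommendation letters ≤ 4: 1 ≤ 4 is true
  essay score > 10: 10 > 10 is false
  SAT score > 1011: 926 > 1011 is false
  intended major = Humanities: STEM == Humanities is false
  community-service hours ≤ 40 hours: 198 ≤ 40 is false
  in-state resident: yes → true
  interview rating > 3: 4 > 3 is true
  first-generation student: no → false
Combine:
[1.1.1] true AND true AND true AND true = true
[1.1.2.1.1.1] false OR false = false
[1.1.2.1.1] NOT false = true
[1.1.2.1.2.1] exactly-one(false, true) = true
[1.1.2.1.2] NOT true = false
[1.1.2.1] true OR false = true
[1.1.2] NOT true = false
[1.1] true → false = false
[1.2.1] false → false (antecedent false ⇒ implication holds) = true
[1.2.2] exactly-one(false, false) = false
[1.2.3] true AND true = true
[1.2] exactly-one(true, false, true) = false
[1] false OR false = false
[2] exactly-one(false, true) = true
[root] false AND true = false
Overall: false → rejected

Rejected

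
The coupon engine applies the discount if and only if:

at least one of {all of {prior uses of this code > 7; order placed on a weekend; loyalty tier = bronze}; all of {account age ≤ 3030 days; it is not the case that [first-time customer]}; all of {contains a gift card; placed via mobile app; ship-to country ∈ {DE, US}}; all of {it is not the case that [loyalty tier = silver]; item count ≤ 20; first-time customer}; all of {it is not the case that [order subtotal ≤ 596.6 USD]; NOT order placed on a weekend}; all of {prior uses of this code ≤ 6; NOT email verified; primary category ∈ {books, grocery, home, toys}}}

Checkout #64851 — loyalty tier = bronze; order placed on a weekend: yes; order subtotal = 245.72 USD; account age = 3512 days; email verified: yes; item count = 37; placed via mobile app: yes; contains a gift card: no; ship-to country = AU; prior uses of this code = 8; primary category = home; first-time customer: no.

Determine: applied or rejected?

Atomic conditions:
  prior uses of this code > 7: 8 > 7 is true
  order placed on a weekend: yes → true
  loyalty tier = bronze: bronze == bronze is true
  account age ≤ 3030 days: 3512 ≤ 3030 is false
  first-time customer: no → false
  contains a gift card: no → false
  placed via mobile app: yes → true
  ship-to country ∈ {DE, US}: AU is not in the set → false
  loyalty tier = silver: bronze == silver is false
  item count ≤ 20: 37 ≤ 20 is false
  order subtotal ≤ 596.6 USD: 245.72 ≤ 596.6 is true
  NOT order placed on a weekend: yes → false
  prior uses of this code ≤ 6: 8 ≤ 6 is false
  NOT email verified: yes → false
  primary category ∈ {books, grocery, home, toys}: home is in the set → true
Combine:
[1] true AND true AND true = true
[2.2] NOT false = true
[2] false AND true = false
[3] false AND true AND false = false
[4.1] NOT false = true
[4] true AND false AND false = false
[5.1] NOT true = false
[5] false AND false = false
[6] false AND false AND true = false
[root] true OR false OR false OR false OR false OR false = true
Overall: true → applied

Applied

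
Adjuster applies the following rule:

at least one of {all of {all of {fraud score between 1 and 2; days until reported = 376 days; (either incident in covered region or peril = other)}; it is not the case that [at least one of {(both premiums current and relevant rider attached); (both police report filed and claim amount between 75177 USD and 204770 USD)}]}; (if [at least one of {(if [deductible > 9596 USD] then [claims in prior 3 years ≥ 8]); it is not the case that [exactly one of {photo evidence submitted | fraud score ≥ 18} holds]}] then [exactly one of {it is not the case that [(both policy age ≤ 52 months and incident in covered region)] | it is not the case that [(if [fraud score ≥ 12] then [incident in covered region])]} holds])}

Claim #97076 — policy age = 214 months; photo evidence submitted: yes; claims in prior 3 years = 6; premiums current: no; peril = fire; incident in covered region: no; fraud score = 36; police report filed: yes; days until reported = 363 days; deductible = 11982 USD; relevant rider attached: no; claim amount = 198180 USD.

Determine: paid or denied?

Denied

Atomic conditions:
  fraud score between 1 and 2: 36 in [1, 2] is false
  days until reported = 376 days: 363 == 376 is false
  incident in covered region: no → false
  peril = other: fire == other is false
  premiums current: no → false
  relevant rider attached: no → false
  police report filed: yes → true
  claim amount between 75177 USD and 204770 USD: 198180 in [75177, 204770] is true
  deductible > 9596 USD: 11982 > 9596 is true
  claims in prior 3 years ≥ 8: 6 ≥ 8 is false
  photo evidence submitted: yes → true
  fraud score ≥ 18: 36 ≥ 18 is true
  policy age ≤ 52 months: 214 ≤ 52 is false
  fraud score ≥ 12: 36 ≥ 12 is true
Combine:
[1.1.3] false OR false = false
[1.1] false AND false AND false = false
[1.2.1.1] false AND false = false
[1.2.1.2] true AND true = true
[1.2.1] false OR true = true
[1.2] NOT true = false
[1] false AND false = false
[2.1.1] true → false = false
[2.1.2.1] exactly-one(true, true) = false
[2.1.2] NOT false = true
[2.1] false OR true = true
[2.2.1.1] false AND false = false
[2.2.1] NOT false = true
[2.2.2.1] true → false = false
[2.2.2] NOT false = true
[2.2] exactly-one(true, true) = false
[2] true → false = false
[root] false OR false = false
Overall: false → denied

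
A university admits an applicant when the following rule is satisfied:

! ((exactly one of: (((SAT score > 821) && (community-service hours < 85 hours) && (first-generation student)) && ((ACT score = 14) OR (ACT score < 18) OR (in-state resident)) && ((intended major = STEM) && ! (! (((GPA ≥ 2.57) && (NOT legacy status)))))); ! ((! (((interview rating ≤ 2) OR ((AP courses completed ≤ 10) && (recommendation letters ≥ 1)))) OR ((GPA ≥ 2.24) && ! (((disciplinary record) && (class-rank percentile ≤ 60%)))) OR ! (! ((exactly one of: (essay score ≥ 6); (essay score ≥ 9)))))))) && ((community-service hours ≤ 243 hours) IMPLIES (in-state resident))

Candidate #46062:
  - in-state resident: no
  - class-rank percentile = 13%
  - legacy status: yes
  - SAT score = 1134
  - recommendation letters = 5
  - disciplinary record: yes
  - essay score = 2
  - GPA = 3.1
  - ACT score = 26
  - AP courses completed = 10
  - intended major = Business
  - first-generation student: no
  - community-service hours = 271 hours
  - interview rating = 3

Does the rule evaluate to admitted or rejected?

Rejected

Atomic conditions:
  SAT score > 821: 1134 > 821 is true
  community-service hours < 85 hours: 271 < 85 is false
  first-generation student: no → false
  ACT score = 14: 26 == 14 is false
  ACT score < 18: 26 < 18 is false
  in-state resident: no → false
  intended major = STEM: Business == STEM is false
  GPA ≥ 2.57: 3.1 ≥ 2.57 is true
  NOT legacy status: yes → false
  interview rating ≤ 2: 3 ≤ 2 is false
  AP courses completed ≤ 10: 10 ≤ 10 is true
  recommendation letters ≥ 1: 5 ≥ 1 is true
  GPA ≥ 2.24: 3.1 ≥ 2.24 is true
  disciplinary record: yes → true
  class-rank percentile ≤ 60%: 13 ≤ 60 is true
  essay score ≥ 6: 2 ≥ 6 is false
  essay score ≥ 9: 2 ≥ 9 is false
  community-service hours ≤ 243 hours: 271 ≤ 243 is false
Combine:
[1.1.1.1] true AND false AND false = false
[1.1.1.2] false OR false OR false = false
[1.1.1.3.2.1.1] true AND false = false
[1.1.1.3.2.1] NOT false = true
[1.1.1.3.2] NOT true = false
[1.1.1.3] false AND false = false
[1.1.1] false AND false AND false = false
[1.1.2.1.1.1.2] true AND true = true
[1.1.2.1.1.1] false OR true = true
[1.1.2.1.1] NOT true = false
[1.1.2.1.2.2.1] true AND true = true
[1.1.2.1.2.2] NOT true = false
[1.1.2.1.2] true AND false = false
[1.1.2.1.3.1.1] exactly-one(false, false) = false
[1.1.2.1.3.1] NOT false = true
[1.1.2.1.3] NOT true = false
[1.1.2.1] false OR false OR false = false
[1.1.2] NOT false = true
[1.1] exactly-one(false, true) = true
[1] NOT true = false
[2] false → false (antecedent false ⇒ implication holds) = true
[root] false AND true = false
Overall: false → rejected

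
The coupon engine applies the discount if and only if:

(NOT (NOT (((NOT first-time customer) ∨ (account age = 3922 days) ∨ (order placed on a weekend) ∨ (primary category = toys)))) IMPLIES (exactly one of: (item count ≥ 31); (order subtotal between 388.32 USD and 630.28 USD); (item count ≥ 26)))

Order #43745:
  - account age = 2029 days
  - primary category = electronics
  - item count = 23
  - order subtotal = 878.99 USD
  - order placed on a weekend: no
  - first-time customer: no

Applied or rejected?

Atomic conditions:
  NOT first-time customer: no → true
  account age = 3922 days: 2029 == 3922 is false
  order placed on a weekend: no → false
  primary category = toys: electronics == toys is false
  item count ≥ 31: 23 ≥ 31 is false
  order subtotal between 388.32 USD and 630.28 USD: 878.99 in [388.32, 630.28] is false
  item count ≥ 26: 23 ≥ 26 is false
Combine:
[1.1.1] true OR false OR false OR false = true
[1.1] NOT true = false
[1] NOT false = true
[2] exactly-one(false, false, false) = false
[root] true → false = false
Overall: false → rejected

Rejected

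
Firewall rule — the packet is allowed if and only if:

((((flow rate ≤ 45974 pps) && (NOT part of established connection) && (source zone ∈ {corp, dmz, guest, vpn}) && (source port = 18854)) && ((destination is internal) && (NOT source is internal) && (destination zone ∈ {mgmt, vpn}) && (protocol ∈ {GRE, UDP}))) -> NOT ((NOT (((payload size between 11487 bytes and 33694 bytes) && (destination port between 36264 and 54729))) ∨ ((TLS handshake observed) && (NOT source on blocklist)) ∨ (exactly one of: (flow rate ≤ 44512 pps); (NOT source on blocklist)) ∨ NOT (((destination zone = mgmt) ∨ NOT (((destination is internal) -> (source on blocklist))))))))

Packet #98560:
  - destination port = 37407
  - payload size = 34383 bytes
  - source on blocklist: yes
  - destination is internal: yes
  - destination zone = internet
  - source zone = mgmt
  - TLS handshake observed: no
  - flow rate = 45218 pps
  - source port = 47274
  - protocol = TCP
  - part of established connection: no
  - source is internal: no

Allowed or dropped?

Atomic conditions:
  flow rate ≤ 45974 pps: 45218 ≤ 45974 is true
  NOT part of established connection: no → true
  source zone ∈ {corp, dmz, guest, vpn}: mgmt is not in the set → false
  source port = 18854: 47274 == 18854 is false
  destination is internal: yes → true
  NOT source is internal: no → true
  destination zone ∈ {mgmt, vpn}: internet is not in the set → false
  protocol ∈ {GRE, UDP}: TCP is not in the set → false
  payload size between 11487 bytes and 33694 bytes: 34383 in [11487, 33694] is false
  destination port between 36264 and 54729: 37407 in [36264, 54729] is true
  TLS handshake observed: no → false
  NOT source on blocklist: yes → false
  flow rate ≤ 44512 pps: 45218 ≤ 44512 is false
  destination zone = mgmt: internet == mgmt is false
  source on blocklist: yes → true
Combine:
[1.1] true AND true AND false AND false = false
[1.2] true AND true AND false AND false = false
[1] false AND false = false
[2.1.1.1] false AND true = false
[2.1.1] NOT false = true
[2.1.2] false AND false = false
[2.1.3] exactly-one(false, false) = false
[2.1.4.1.2.1] true → true = true
[2.1.4.1.2] NOT true = false
[2.1.4.1] false OR false = false
[2.1.4] NOT false = true
[2.1] true OR false OR false OR true = true
[2] NOT true = false
[root] false → false (antecedent false ⇒ implication holds) = true
Overall: true → allowed

Allowed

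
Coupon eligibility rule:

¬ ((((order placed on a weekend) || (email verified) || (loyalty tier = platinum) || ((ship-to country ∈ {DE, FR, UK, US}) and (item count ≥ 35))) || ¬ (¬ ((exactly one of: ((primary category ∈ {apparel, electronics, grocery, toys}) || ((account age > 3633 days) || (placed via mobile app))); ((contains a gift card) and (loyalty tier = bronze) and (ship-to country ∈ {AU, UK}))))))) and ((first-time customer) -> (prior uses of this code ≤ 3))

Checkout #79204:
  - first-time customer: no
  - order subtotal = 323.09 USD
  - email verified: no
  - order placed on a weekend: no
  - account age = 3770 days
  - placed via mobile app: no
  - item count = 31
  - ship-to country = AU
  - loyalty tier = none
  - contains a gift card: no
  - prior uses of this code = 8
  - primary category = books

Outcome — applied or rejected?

Rejected

Atomic conditions:
  order placed on a weekend: no → false
  email verified: no → false
  loyalty tier = platinum: none == platinum is false
  ship-to country ∈ {DE, FR, UK, US}: AU is not in the set → false
  item count ≥ 35: 31 ≥ 35 is false
  primary category ∈ {apparel, electronics, grocery, toys}: books is not in the set → false
  account age > 3633 days: 3770 > 3633 is true
  placed via mobile app: no → false
  contains a gift card: no → false
  loyalty tier = bronze: none == bronze is false
  ship-to country ∈ {AU, UK}: AU is in the set → true
  first-time customer: no → false
  prior uses of this code ≤ 3: 8 ≤ 3 is false
Combine:
[1.1.1.4] false AND false = false
[1.1.1] false OR false OR false OR false = false
[1.1.2.1.1.1.2] true OR false = true
[1.1.2.1.1.1] false OR true = true
[1.1.2.1.1.2] false AND false AND true = false
[1.1.2.1.1] exactly-one(true, false) = true
[1.1.2.1] NOT true = false
[1.1.2] NOT false = true
[1.1] false OR true = true
[1] NOT true = false
[2] false → false (antecedent false ⇒ implication holds) = true
[root] false AND true = false
Overall: false → rejected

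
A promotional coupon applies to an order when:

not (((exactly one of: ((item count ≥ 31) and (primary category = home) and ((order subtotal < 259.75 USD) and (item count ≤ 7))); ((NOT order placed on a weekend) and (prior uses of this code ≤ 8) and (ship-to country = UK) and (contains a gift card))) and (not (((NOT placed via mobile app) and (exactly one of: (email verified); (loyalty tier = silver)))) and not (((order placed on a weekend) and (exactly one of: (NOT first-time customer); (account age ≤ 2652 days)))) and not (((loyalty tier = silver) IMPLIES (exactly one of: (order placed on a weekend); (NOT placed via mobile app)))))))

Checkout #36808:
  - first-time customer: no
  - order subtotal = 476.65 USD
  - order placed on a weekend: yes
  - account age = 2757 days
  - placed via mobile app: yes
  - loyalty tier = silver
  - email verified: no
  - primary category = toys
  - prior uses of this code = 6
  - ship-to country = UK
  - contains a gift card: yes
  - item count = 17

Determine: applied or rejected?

Applied

Atomic conditions:
  item count ≥ 31: 17 ≥ 31 is false
  primary category = home: toys == home is false
  order subtotal < 259.75 USD: 476.65 < 259.75 is false
  item count ≤ 7: 17 ≤ 7 is false
  NOT order placed on a weekend: yes → false
  prior uses of this code ≤ 8: 6 ≤ 8 is true
  ship-to country = UK: UK == UK is true
  contains a gift card: yes → true
  NOT placed via mobile app: yes → false
  email verified: no → false
  loyalty tier = silver: silver == silver is true
  order placed on a weekend: yes → true
  NOT first-time customer: no → true
  account age ≤ 2652 days: 2757 ≤ 2652 is false
Combine:
[1.1.1.3] false AND false = false
[1.1.1] false AND false AND false = false
[1.1.2] false AND true AND true AND true = false
[1.1] exactly-one(false, false) = false
[1.2.1.1.2] exactly-one(false, true) = true
[1.2.1.1] false AND true = false
[1.2.1] NOT false = true
[1.2.2.1.2] exactly-one(true, false) = true
[1.2.2.1] true AND true = true
[1.2.2] NOT true = false
[1.2.3.1.2] exactly-one(true, false) = true
[1.2.3.1] true → true = true
[1.2.3] NOT true = false
[1.2] true AND false AND false = false
[1] false AND false = false
[root] NOT false = true
Overall: true → applied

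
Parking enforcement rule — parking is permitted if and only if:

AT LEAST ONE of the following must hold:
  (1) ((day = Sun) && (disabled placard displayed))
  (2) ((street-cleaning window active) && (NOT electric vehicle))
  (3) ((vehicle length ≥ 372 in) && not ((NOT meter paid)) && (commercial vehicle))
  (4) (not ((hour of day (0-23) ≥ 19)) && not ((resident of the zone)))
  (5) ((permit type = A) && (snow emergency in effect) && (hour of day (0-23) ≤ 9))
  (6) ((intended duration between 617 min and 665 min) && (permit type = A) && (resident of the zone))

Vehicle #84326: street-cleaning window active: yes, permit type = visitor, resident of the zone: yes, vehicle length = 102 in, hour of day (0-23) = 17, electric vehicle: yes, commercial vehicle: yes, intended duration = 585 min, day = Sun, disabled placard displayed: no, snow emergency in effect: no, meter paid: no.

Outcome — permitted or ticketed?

Atomic conditions:
  day = Sun: Sun == Sun is true
  disabled placard displayed: no → false
  street-cleaning window active: yes → true
  NOT electric vehicle: yes → false
  vehicle length ≥ 372 in: 102 ≥ 372 is false
  NOT meter paid: no → true
  commercial vehicle: yes → true
  hour of day (0-23) ≥ 19: 17 ≥ 19 is false
  resident of the zone: yes → true
  permit type = A: visitor == A is false
  snow emergency in effect: no → false
  hour of day (0-23) ≤ 9: 17 ≤ 9 is false
  intended duration between 617 min and 665 min: 585 in [617, 665] is false
Combine:
[1] true AND false = false
[2] true AND false = false
[3.2] NOT true = false
[3] false AND false AND true = false
[4.1] NOT false = true
[4.2] NOT true = false
[4] true AND false = false
[5] false AND false AND false = false
[6] false AND false AND true = false
[root] false OR false OR false OR false OR false OR false = false
Overall: false → ticketed

Ticketed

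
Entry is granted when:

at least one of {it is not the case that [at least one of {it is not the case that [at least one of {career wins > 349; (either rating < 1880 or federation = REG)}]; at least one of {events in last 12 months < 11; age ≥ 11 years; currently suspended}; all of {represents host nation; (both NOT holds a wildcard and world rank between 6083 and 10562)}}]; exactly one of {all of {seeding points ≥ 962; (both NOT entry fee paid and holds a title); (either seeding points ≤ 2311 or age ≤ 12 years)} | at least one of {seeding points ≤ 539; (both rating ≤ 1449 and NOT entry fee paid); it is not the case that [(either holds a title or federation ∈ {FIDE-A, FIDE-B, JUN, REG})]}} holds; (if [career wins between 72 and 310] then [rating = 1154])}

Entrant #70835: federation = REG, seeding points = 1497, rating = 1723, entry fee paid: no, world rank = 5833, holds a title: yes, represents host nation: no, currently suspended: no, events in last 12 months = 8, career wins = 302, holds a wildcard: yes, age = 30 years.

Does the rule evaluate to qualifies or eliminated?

Qualifies

Atomic conditions:
  career wins > 349: 302 > 349 is false
  rating < 1880: 1723 < 1880 is true
  federation = REG: REG == REG is true
  events in last 12 months < 11: 8 < 11 is true
  age ≥ 11 years: 30 ≥ 11 is true
  currently suspended: no → false
  represents host nation: no → false
  NOT holds a wildcard: yes → false
  world rank between 6083 and 10562: 5833 in [6083, 10562] is false
  seeding points ≥ 962: 1497 ≥ 962 is true
  NOT entry fee paid: no → true
  holds a title: yes → true
  seeding points ≤ 2311: 1497 ≤ 2311 is true
  age ≤ 12 years: 30 ≤ 12 is false
  seeding points ≤ 539: 1497 ≤ 539 is false
  rating ≤ 1449: 1723 ≤ 1449 is false
  federation ∈ {FIDE-A, FIDE-B, JUN, REG}: REG is in the set → true
  career wins between 72 and 310: 302 in [72, 310] is true
  rating = 1154: 1723 == 1154 is false
Combine:
[1.1.1.1.2] true OR true = true
[1.1.1.1] false OR true = true
[1.1.1] NOT true = false
[1.1.2] true OR true OR false = true
[1.1.3.2] false AND false = false
[1.1.3] false AND false = false
[1.1] false OR true OR false = true
[1] NOT true = false
[2.1.2] true AND true = true
[2.1.3] true OR false = true
[2.1] true AND true AND true = true
[2.2.2] false AND true = false
[2.2.3.1] true OR true = true
[2.2.3] NOT true = false
[2.2] false OR false OR false = false
[2] exactly-one(true, false) = true
[3] true → false = false
[root] false OR true OR false = true
Overall: true → qualifies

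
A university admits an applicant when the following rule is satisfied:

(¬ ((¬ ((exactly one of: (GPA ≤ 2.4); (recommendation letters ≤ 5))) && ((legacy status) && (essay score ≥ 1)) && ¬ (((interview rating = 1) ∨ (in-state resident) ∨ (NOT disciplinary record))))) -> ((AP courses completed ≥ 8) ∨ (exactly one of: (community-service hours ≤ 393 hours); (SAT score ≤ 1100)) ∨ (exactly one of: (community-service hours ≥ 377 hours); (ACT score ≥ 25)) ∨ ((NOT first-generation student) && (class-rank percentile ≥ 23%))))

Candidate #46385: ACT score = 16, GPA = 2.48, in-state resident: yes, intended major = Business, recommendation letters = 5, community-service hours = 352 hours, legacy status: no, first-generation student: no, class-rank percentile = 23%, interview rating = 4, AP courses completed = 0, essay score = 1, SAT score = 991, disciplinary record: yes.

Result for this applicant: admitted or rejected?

Atomic conditions:
  GPA ≤ 2.4: 2.48 ≤ 2.4 is false
  recommendation letters ≤ 5: 5 ≤ 5 is true
  legacy status: no → false
  essay score ≥ 1: 1 ≥ 1 is true
  interview rating = 1: 4 == 1 is false
  in-state resident: yes → true
  NOT disciplinary record: yes → false
  AP courses completed ≥ 8: 0 ≥ 8 is false
  community-service hours ≤ 393 hours: 352 ≤ 393 is true
  SAT score ≤ 1100: 991 ≤ 1100 is true
  community-service hours ≥ 377 hours: 352 ≥ 377 is false
  ACT score ≥ 25: 16 ≥ 25 is false
  NOT first-generation student: no → true
  class-rank percentile ≥ 23%: 23 ≥ 23 is true
Combine:
[1.1.1.1] exactly-one(false, true) = true
[1.1.1] NOT true = false
[1.1.2] false AND true = false
[1.1.3.1] false OR true OR false = true
[1.1.3] NOT true = false
[1.1] false AND false AND false = false
[1] NOT false = true
[2.2] exactly-one(true, true) = false
[2.3] exactly-one(false, false) = false
[2.4] true AND true = true
[2] false OR false OR false OR true = true
[root] true → true = true
Overall: true → admitted

Admitted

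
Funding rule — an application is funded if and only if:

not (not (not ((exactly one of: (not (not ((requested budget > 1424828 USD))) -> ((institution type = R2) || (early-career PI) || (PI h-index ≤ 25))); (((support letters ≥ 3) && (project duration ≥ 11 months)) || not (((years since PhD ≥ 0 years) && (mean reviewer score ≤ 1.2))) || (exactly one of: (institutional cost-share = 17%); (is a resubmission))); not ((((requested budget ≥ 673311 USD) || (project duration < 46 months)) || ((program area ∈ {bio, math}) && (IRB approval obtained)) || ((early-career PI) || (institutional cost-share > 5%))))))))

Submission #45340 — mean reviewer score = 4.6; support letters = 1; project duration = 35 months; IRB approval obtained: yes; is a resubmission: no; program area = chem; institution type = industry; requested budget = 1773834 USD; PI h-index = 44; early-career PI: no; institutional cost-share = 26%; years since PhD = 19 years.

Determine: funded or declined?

Declined

Atomic conditions:
  requested budget > 1424828 USD: 1773834 > 1424828 is true
  institution type = R2: industry == R2 is false
  early-career PI: no → false
  PI h-index ≤ 25: 44 ≤ 25 is false
  support letters ≥ 3: 1 ≥ 3 is false
  project duration ≥ 11 months: 35 ≥ 11 is true
  years since PhD ≥ 0 years: 19 ≥ 0 is true
  mean reviewer score ≤ 1.2: 4.6 ≤ 1.2 is false
  institutional cost-share = 17%: 26 == 17 is false
  is a resubmission: no → false
  requested budget ≥ 673311 USD: 1773834 ≥ 673311 is true
  project duration < 46 months: 35 < 46 is true
  program area ∈ {bio, math}: chem is not in the set → false
  IRB approval obtained: yes → true
  institutional cost-share > 5%: 26 > 5 is true
Combine:
[1.1.1.1.1.1] NOT true = false
[1.1.1.1.1] NOT false = true
[1.1.1.1.2] false OR false OR false = false
[1.1.1.1] true → false = false
[1.1.1.2.1] false AND true = false
[1.1.1.2.2.1] true AND false = false
[1.1.1.2.2] NOT false = true
[1.1.1.2.3] exactly-one(false, false) = false
[1.1.1.2] false OR true OR false = true
[1.1.1.3.1.1] true OR true = true
[1.1.1.3.1.2] false AND true = false
[1.1.1.3.1.3] false OR true = true
[1.1.1.3.1] true OR false OR true = true
[1.1.1.3] NOT true = false
[1.1.1] exactly-one(false, true, false) = true
[1.1] NOT true = false
[1] NOT false = true
[root] NOT true = false
Overall: false → declined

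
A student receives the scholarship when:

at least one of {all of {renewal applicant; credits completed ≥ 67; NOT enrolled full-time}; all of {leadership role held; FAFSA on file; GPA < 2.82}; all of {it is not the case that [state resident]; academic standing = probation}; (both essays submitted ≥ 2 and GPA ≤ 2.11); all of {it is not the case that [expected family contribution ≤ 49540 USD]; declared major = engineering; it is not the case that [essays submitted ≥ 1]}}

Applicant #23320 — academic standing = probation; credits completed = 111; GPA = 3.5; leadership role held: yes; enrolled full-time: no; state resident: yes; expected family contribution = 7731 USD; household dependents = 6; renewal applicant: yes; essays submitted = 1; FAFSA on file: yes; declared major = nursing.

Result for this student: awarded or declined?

Atomic conditions:
  renewal applicant: yes → true
  credits completed ≥ 67: 111 ≥ 67 is true
  NOT enrolled full-time: no → true
  leadership role held: yes → true
  FAFSA on file: yes → true
  GPA < 2.82: 3.5 < 2.82 is false
  state resident: yes → true
  academic standing = probation: probation == probation is true
  essays submitted ≥ 2: 1 ≥ 2 is false
  GPA ≤ 2.11: 3.5 ≤ 2.11 is false
  expected family contribution ≤ 49540 USD: 7731 ≤ 49540 is true
  declared major = engineering: nursing == engineering is false
  essays submitted ≥ 1: 1 ≥ 1 is true
Combine:
[1] true AND true AND true = true
[2] true AND true AND false = false
[3.1] NOT true = false
[3] false AND true = false
[4] false AND false = false
[5.1] NOT true = false
[5.3] NOT true = false
[5] false AND false AND false = false
[root] true OR false OR false OR false OR false = true
Overall: true → awarded

Awarded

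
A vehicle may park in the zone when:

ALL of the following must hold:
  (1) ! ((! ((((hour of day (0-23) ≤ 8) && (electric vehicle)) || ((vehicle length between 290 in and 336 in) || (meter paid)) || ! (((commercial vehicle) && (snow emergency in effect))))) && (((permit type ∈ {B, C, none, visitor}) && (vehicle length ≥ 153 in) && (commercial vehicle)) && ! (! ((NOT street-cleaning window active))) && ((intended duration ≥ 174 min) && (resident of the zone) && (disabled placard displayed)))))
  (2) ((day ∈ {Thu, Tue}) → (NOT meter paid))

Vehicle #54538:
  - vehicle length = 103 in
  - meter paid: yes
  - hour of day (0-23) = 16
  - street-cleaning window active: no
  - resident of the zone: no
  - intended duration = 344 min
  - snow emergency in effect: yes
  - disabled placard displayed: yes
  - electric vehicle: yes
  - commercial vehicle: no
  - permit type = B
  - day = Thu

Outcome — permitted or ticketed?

Atomic conditions:
  hour of day (0-23) ≤ 8: 16 ≤ 8 is false
  electric vehicle: yes → true
  vehicle length between 290 in and 336 in: 103 in [290, 336] is false
  meter paid: yes → true
  commercial vehicle: no → false
  snow emergency in effect: yes → true
  permit type ∈ {B, C, none, visitor}: B is in the set → true
  vehicle length ≥ 153 in: 103 ≥ 153 is false
  NOT street-cleaning window active: no → true
  intended duration ≥ 174 min: 344 ≥ 174 is true
  resident of the zone: no → false
  disabled placard displayed: yes → true
  day ∈ {Thu, Tue}: Thu is in the set → true
  NOT meter paid: yes → false
Combine:
[1.1.1.1.1] false AND true = false
[1.1.1.1.2] false OR true = true
[1.1.1.1.3.1] false AND true = false
[1.1.1.1.3] NOT false = true
[1.1.1.1] false OR true OR true = true
[1.1.1] NOT true = false
[1.1.2.1] true AND false AND false = false
[1.1.2.2.1] NOT true = false
[1.1.2.2] NOT false = true
[1.1.2.3] true AND false AND true = false
[1.1.2] false AND true AND false = false
[1.1] false AND false = false
[1] NOT false = true
[2] true → false = false
[root] true AND false = false
Overall: false → ticketed

Ticketed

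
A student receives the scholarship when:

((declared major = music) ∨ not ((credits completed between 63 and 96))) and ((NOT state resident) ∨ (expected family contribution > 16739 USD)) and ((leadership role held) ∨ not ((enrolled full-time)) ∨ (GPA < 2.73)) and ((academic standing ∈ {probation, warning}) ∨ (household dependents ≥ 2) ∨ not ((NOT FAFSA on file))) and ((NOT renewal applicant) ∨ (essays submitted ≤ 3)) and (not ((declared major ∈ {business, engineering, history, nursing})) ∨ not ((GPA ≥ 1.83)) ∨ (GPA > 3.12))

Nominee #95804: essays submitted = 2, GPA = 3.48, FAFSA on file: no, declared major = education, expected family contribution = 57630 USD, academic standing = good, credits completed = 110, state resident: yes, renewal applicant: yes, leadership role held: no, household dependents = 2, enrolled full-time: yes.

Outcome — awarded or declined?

Declined

Atomic conditions:
  declared major = music: education == music is false
  credits completed between 63 and 96: 110 in [63, 96] is false
  NOT state resident: yes → false
  expected family contribution > 16739 USD: 57630 > 16739 is true
  leadership role held: no → false
  enrolled full-time: yes → true
  GPA < 2.73: 3.48 < 2.73 is false
  academic standing ∈ {probation, warning}: good is not in the set → false
  household dependents ≥ 2: 2 ≥ 2 is true
  NOT FAFSA on file: no → true
  NOT renewal applicant: yes → false
  essays submitted ≤ 3: 2 ≤ 3 is true
  declared major ∈ {business, engineering, history, nursing}: education is not in the set → false
  GPA ≥ 1.83: 3.48 ≥ 1.83 is true
  GPA > 3.12: 3.48 > 3.12 is true
Combine:
[1.2] NOT false = true
[1] false OR true = true
[2] false OR true = true
[3.2] NOT true = false
[3] false OR false OR false = false
[4.3] NOT true = false
[4] false OR true OR false = true
[5] false OR true = true
[6.1] NOT false = true
[6.2] NOT true = false
[6] true OR false OR true = true
[root] true AND true AND false AND true AND true AND true = false
Overall: false → declined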